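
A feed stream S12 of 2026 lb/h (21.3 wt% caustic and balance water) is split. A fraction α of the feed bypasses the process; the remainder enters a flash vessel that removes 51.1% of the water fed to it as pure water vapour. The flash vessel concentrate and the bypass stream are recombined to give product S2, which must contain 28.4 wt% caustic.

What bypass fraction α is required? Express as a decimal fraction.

All 2026×0.213 = 431.54 lb/h of caustic reaches S2, so S2 = 431.54/0.284 = 1519.5 lb/h and vapour = 506.5 lb/h.
The evaporator receives (1−α)·2026 of feed at 0.787 water and removes 0.511 of that water:
0.511×0.787×(1−α)×2026 = 506.5
(1−α) = 506.5/814.77 = 0.6216;  α = 0.3784.

0.378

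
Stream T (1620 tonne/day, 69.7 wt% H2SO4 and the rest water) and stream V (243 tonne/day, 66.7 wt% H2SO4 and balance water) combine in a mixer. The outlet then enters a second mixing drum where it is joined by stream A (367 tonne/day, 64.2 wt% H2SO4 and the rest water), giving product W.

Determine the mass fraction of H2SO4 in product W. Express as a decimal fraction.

0.685

Overall, product flow = 2230 tonne/day.
H2SO4 in = 1620×0.697 + 243×0.667 + 367×0.642 = 1526.8 tonne/day.
H2SO4 fraction in W = 0.685.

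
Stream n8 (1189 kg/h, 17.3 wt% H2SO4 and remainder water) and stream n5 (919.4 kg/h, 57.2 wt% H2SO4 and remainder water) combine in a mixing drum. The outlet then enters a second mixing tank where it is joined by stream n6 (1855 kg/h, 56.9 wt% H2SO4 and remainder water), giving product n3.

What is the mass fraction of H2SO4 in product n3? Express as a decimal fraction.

0.451

Overall, product flow = 3963.4 kg/h.
H2SO4 in = 1189×0.173 + 919.4×0.572 + 1855×0.569 = 1787.1 kg/h.
H2SO4 fraction in n3 = 0.451.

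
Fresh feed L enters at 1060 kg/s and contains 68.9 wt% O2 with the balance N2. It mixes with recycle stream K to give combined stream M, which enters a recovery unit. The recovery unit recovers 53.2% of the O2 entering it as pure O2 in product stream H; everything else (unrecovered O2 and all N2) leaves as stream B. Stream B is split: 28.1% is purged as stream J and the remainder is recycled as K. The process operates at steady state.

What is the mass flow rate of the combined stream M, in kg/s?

2274 kg/s

N2 enters only via L and leaves only via the purge: 1060×0.311 = 0.281×(N2 in B), and the recovery unit passes all N2, so N2 in M = N2 in B = 1173.2 kg/s.
O2 in M: m_A = 1060×0.689 + (1−0.281)·(1−0.532)·m_A, so m_A = 730.34/0.6635 = 1100.7 kg/s.
M = 1100.7 + 1173.2 = 2273.9 kg/s.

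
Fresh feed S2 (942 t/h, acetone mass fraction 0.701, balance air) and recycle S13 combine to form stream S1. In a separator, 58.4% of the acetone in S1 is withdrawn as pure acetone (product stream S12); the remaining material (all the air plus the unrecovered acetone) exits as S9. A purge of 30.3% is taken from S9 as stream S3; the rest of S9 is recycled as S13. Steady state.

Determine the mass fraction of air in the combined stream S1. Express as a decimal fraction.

air enters only via S2 and leaves only via the purge: 942×0.299 = 0.303×(air in S9), and the separator passes all air, so air in S1 = air in S9 = 929.56 t/h.
acetone in S1: m_A = 942×0.701 + (1−0.303)·(1−0.584)·m_A, so m_A = 660.34/0.7100 = 930 t/h.
S1 = 930 + 929.56 = 1859.6 t/h.
air fraction in S1 = 929.56/1859.6 = 0.500.

0.500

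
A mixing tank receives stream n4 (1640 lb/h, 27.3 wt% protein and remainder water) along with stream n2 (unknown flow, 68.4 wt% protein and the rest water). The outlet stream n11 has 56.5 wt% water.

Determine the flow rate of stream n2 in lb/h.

1067 lb/h

Let n2 be the unknown flow. Total out = 1640 + n2.
water balance: 1192.3 + 0.316·n2 = 0.565·(1640 + n2)
(0.316 − 0.565)·n2 = 0.565×1640 − 1192.3 = -265.68
n2 = -265.68 / -0.249 = 1067 lb/h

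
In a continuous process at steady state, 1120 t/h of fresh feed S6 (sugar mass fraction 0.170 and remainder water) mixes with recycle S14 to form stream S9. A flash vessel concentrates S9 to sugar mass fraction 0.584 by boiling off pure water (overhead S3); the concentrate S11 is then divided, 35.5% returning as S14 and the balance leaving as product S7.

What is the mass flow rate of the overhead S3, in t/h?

794 t/h

Overall sugar balance (none leaves overhead): sugar in fresh feed = sugar in product, i.e. 1120×0.170 = (1−0.355)·S11·0.584.
S11 = 190.4/(0.584×0.645) = 505.47 t/h.
Recycle S14 = 0.355×505.47 = 179.44 t/h.
Combined feed S9 = 1120 + 179.44 = 1299.4 t/h.
Overhead S3 = S9 − S11 = 1299.4 − 505.47 = 793.97 t/h.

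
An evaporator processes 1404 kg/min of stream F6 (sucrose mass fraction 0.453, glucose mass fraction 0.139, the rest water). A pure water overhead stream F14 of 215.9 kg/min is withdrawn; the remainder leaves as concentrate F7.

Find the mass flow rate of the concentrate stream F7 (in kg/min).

1188 kg/min

Concentrate = 1404 − 215.9 = 1188.1 kg/min.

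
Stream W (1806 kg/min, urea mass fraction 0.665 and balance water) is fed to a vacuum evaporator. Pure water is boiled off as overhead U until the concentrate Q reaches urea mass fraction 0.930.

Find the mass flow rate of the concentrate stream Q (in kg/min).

1291 kg/min

urea is conserved: 1806×0.665 = 1201 kg/min all reports to the concentrate.
Concentrate = 1201/(target fraction) = 1291.4 kg/min.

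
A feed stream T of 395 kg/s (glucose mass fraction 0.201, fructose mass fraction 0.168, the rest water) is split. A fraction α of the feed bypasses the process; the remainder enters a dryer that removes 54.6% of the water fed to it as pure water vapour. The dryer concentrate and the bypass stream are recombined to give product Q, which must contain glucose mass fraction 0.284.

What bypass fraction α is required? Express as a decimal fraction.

All 395×0.201 = 79.395 kg/s of glucose reaches Q, so Q = 79.395/0.284 = 279.56 kg/s and vapour = 115.44 kg/s.
The evaporator receives (1−α)·395 of feed at 0.631 water and removes 0.546 of that water:
0.546×0.631×(1−α)×395 = 115.44
(1−α) = 115.44/136.09 = 0.8483;  α = 0.1517.

0.152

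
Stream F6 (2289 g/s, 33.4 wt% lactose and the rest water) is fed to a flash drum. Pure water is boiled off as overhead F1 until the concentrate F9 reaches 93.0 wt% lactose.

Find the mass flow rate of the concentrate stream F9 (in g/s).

lactose is conserved: 2289×0.334 = 764.53 g/s all reports to the concentrate.
Concentrate = 764.53/(target fraction) = 822.07 g/s.

822.1 g/s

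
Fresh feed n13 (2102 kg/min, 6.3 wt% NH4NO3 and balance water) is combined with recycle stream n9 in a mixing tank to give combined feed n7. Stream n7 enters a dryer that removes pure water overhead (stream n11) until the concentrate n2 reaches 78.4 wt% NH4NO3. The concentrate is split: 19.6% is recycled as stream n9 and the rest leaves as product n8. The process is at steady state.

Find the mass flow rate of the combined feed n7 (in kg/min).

Overall NH4NO3 balance (none leaves overhead): NH4NO3 in fresh feed = NH4NO3 in product, i.e. 2102×0.063 = (1−0.196)·n2·0.784.
n2 = 132.43/(0.784×0.804) = 210.09 kg/min.
Recycle n9 = 0.196×210.09 = 41.177 kg/min.
Combined feed n7 = 2102 + 41.177 = 2143.2 kg/min.

2143 kg/min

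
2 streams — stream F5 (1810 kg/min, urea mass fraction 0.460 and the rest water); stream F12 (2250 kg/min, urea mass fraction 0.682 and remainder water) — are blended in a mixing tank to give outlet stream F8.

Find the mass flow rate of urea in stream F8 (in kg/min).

urea out = urea in = 1810×0.460 + 2250×0.682 = 2367.1 kg/min.

2367 kg/min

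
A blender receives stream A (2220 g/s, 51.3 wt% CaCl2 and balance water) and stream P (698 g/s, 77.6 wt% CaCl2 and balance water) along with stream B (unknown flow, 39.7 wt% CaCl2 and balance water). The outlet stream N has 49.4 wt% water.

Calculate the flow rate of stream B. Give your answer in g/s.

1872 g/s

Let B be the unknown flow. Total out = 2918 + B.
water balance: 1237.5 + 0.603·B = 0.494·(2918 + B)
(0.603 − 0.494)·B = 0.494×2918 − 1237.5 = 204
B = 204 / 0.109 = 1871.6 g/s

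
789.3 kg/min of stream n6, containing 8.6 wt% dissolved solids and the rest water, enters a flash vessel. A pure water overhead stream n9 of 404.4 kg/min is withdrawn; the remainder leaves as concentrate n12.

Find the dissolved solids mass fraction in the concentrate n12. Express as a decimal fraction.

0.176

dissolved solids is not removed: 789.3×0.086 = 67.88 kg/min of dissolved solids enters n12.
Concentrate = 789.3 − 404.4 = 384.9 kg/min.
Mass fraction = 67.88/384.9 = 0.176.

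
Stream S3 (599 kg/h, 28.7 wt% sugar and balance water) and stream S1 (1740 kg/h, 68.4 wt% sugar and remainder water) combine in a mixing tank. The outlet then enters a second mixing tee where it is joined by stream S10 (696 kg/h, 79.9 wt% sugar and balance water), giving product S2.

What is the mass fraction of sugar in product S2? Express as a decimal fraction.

0.6320

Overall, product flow = 3035 kg/h.
sugar in = 599×0.287 + 1740×0.684 + 696×0.799 = 1918.2 kg/h.
sugar fraction in S2 = 0.6320.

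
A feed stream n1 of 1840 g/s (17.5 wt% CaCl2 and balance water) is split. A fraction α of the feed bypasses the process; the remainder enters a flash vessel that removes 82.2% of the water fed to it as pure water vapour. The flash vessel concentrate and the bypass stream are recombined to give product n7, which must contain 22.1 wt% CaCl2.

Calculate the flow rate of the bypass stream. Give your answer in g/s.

All 1840×0.175 = 322 g/s of CaCl2 reaches n7, so n7 = 322/0.221 = 1457 g/s and vapour = 382.99 g/s.
The evaporator receives (1−α)·1840 of feed at 0.825 water and removes 0.822 of that water:
0.822×0.825×(1−α)×1840 = 382.99
(1−α) = 382.99/1247.8 = 0.3069;  α = 0.6931.
Bypass flow = 0.6931×1840 = 1275.2 g/s.

1275 g/s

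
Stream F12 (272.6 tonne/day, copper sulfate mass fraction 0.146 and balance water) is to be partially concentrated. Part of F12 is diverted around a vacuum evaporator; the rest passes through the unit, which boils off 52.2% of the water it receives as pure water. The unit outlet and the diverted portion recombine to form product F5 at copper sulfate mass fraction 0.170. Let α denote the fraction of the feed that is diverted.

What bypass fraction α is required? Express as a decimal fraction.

All 272.6×0.146 = 39.8 tonne/day of copper sulfate reaches F5, so F5 = 39.8/0.170 = 234.12 tonne/day and vapour = 38.485 tonne/day.
The evaporator receives (1−α)·272.6 of feed at 0.854 water and removes 0.522 of that water:
0.522×0.854×(1−α)×272.6 = 38.485
(1−α) = 38.485/121.52 = 0.3167;  α = 0.6833.

0.683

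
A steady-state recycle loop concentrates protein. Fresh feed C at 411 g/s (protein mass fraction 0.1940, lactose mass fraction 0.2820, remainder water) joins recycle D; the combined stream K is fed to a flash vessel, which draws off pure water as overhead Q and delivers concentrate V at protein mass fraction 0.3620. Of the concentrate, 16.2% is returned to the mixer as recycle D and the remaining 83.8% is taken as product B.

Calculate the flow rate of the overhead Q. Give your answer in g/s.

190.7 g/s

Overall protein balance (none leaves overhead): protein in fresh feed = protein in product, i.e. 411×0.194 = (1−0.162)·V·0.362.
V = 79.734/(0.362×0.838) = 262.84 g/s.
Recycle D = 0.162×262.84 = 42.58 g/s.
Combined feed K = 411 + 42.58 = 453.58 g/s.
Overhead Q = K − V = 453.58 − 262.84 = 190.74 g/s.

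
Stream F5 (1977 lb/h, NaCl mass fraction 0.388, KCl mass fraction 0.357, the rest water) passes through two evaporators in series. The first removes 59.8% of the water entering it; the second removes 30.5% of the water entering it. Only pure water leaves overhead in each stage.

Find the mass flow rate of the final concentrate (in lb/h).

1614 lb/h

water in feed = 1977×0.255 = 504.13 lb/h.
After stage 1: water left = (1−0.598)×504.13 = 202.66; stream total = 1675.5 lb/h.
After stage 2: water left = (1−0.305)×202.66 = 140.85; final concentrate = 1613.7 lb/h.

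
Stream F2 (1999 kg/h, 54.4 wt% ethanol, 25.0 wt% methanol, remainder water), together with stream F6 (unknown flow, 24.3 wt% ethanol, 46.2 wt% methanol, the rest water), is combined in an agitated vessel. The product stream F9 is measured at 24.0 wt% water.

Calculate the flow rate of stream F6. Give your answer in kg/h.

1236 kg/h

Let F6 be the unknown flow. Total out = 1999 + F6.
water balance: 411.79 + 0.295·F6 = 0.240·(1999 + F6)
(0.295 − 0.240)·F6 = 0.240×1999 − 411.79 = 67.966
F6 = 67.966 / 0.055 = 1235.7 kg/h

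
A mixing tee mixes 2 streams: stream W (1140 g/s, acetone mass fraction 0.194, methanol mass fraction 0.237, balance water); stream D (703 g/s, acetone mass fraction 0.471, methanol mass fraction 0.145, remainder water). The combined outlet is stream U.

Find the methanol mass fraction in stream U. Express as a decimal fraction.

0.202

Total flow out = 1140 + 703 = 1843 g/s.
methanol in = 1140×0.237 + 703×0.145 = 372.12 g/s.
methanol mass fraction in U = 372.12/1843 = 0.202.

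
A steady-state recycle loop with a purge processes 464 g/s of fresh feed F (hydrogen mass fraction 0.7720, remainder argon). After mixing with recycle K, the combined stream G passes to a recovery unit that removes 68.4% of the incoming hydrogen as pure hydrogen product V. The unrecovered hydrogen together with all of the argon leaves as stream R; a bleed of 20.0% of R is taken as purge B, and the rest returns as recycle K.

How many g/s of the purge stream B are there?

argon enters only via F and leaves only via the purge: 464×0.228 = 0.200×(argon in R), and the recovery unit passes all argon, so argon in G = argon in R = 528.96 g/s.
hydrogen in G: m_A = 464×0.772 + (1−0.200)·(1−0.684)·m_A, so m_A = 358.21/0.7472 = 479.4 g/s.
R = (1−0.684)×479.4 + 528.96 = 680.45 g/s.
Purge B = 0.200×680.45 = 136.09 g/s.

136.1 g/s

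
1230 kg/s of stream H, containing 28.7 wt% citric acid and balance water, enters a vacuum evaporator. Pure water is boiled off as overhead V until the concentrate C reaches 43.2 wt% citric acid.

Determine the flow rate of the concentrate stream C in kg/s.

817.2 kg/s

citric acid is conserved: 1230×0.287 = 353.01 kg/s all reports to the concentrate.
Concentrate = 353.01/(target fraction) = 817.15 kg/s.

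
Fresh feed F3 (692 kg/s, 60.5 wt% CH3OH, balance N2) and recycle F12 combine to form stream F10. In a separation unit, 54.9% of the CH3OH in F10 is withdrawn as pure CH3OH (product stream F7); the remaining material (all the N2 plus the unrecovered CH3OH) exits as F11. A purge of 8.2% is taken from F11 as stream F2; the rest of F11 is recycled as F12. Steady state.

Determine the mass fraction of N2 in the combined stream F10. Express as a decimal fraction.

0.8235

N2 enters only via F3 and leaves only via the purge: 692×0.395 = 0.082×(N2 in F11), and the separation unit passes all N2, so N2 in F10 = N2 in F11 = 3333.4 kg/s.
CH3OH in F10: m_A = 692×0.605 + (1−0.082)·(1−0.549)·m_A, so m_A = 418.66/0.5860 = 714.46 kg/s.
F10 = 714.46 + 3333.4 = 4047.9 kg/s.
N2 fraction in F10 = 3333.4/4047.9 = 0.8235.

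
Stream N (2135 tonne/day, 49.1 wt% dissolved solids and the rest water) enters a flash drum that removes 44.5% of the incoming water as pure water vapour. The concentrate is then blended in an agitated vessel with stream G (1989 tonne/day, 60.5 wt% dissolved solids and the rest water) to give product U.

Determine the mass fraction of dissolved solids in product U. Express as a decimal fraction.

0.619

Vapour removed = 0.445×0.509×2135 = 483.59 tonne/day; concentrate = 1651.4 tonne/day.
dissolved solids reaching the mixer = 1048.3 (from concentrate) + 1989×0.605 = 2251.6 tonne/day.
Product flow = 1651.4 + 1989 = 3640.4 tonne/day; dissolved solids fraction = 0.619.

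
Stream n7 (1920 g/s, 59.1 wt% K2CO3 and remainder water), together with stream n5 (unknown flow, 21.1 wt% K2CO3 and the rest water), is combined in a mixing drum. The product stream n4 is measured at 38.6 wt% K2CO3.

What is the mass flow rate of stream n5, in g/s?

Let n5 be the unknown flow. Total out = 1920 + n5.
K2CO3 balance: 1134.7 + 0.211·n5 = 0.386·(1920 + n5)
(0.211 − 0.386)·n5 = 0.386×1920 − 1134.7 = -393.6
n5 = -393.6 / -0.175 = 2249.1 g/s

2249 g/s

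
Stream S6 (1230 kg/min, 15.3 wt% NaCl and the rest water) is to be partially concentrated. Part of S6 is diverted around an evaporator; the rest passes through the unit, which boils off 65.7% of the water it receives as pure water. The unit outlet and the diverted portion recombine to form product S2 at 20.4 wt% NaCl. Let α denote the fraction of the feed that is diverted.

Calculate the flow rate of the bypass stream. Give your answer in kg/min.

All 1230×0.153 = 188.19 kg/min of NaCl reaches S2, so S2 = 188.19/0.204 = 922.5 kg/min and vapour = 307.5 kg/min.
The evaporator receives (1−α)·1230 of feed at 0.847 water and removes 0.657 of that water:
0.657×0.847×(1−α)×1230 = 307.5
(1−α) = 307.5/684.47 = 0.4493;  α = 0.5507.
Bypass flow = 0.5507×1230 = 677.42 kg/min.

677.4 kg/min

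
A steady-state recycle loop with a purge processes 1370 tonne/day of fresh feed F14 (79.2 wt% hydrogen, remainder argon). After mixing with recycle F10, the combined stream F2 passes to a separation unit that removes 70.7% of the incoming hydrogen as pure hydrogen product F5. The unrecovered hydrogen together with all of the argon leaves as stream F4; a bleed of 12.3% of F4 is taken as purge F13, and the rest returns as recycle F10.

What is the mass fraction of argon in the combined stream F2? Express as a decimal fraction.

argon enters only via F14 and leaves only via the purge: 1370×0.208 = 0.123×(argon in F4), and the separation unit passes all argon, so argon in F2 = argon in F4 = 2316.7 tonne/day.
hydrogen in F2: m_A = 1370×0.792 + (1−0.123)·(1−0.707)·m_A, so m_A = 1085/0.7430 = 1460.3 tonne/day.
F2 = 1460.3 + 2316.7 = 3777 tonne/day.
argon fraction in F2 = 2316.7/3777 = 0.613.

0.613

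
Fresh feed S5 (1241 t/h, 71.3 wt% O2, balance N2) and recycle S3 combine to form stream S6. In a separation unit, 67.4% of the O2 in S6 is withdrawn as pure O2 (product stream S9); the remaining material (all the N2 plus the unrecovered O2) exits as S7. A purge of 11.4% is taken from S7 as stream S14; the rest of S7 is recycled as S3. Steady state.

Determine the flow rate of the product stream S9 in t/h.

838.6 t/h

O2 in S6: m_A = 1241×0.713 + (1−0.114)·(1−0.674)·m_A, so m_A = 884.83/0.7112 = 1244.2 t/h.
Product S9 = 0.674×1244.2 = 838.59 t/h.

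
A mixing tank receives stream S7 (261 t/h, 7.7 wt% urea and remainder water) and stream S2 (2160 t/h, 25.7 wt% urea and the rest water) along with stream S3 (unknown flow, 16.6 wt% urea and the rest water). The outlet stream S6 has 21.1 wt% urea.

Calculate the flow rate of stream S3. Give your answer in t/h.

Let S3 be the unknown flow. Total out = 2421 + S3.
urea balance: 575.22 + 0.166·S3 = 0.211·(2421 + S3)
(0.166 − 0.211)·S3 = 0.211×2421 − 575.22 = -64.386
S3 = -64.386 / -0.045 = 1430.8 t/h

1431 t/h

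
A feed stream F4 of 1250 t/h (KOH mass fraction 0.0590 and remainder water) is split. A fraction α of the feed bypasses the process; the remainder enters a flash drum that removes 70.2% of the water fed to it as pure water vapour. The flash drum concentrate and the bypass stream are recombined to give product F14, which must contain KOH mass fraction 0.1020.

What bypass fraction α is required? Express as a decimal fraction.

All 1250×0.059 = 73.75 t/h of KOH reaches F14, so F14 = 73.75/0.102 = 723.04 t/h and vapour = 526.96 t/h.
The evaporator receives (1−α)·1250 of feed at 0.941 water and removes 0.702 of that water:
0.702×0.941×(1−α)×1250 = 526.96
(1−α) = 526.96/825.73 = 0.6382;  α = 0.3618.

0.362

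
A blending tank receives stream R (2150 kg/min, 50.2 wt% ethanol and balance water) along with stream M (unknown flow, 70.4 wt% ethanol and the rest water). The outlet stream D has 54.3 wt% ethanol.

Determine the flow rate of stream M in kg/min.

547.5 kg/min

Let M be the unknown flow. Total out = 2150 + M.
ethanol balance: 1079.3 + 0.704·M = 0.543·(2150 + M)
(0.704 − 0.543)·M = 0.543×2150 − 1079.3 = 88.15
M = 88.15 / 0.161 = 547.52 kg/min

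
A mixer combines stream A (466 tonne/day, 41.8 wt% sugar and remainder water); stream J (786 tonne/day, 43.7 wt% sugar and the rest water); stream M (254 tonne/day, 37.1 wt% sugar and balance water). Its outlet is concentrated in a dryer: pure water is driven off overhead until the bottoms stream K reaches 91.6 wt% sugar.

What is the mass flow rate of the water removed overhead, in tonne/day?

sugar entering = 466×0.418 + 786×0.437 + 254×0.371 = 632.5 tonne/day.
All sugar reports to K, so K = 632.5/0.916 = 690.51 tonne/day.
Total feed = 1506 tonne/day; overhead = 1506 − 690.51 = 815.49 tonne/day.

815.5 tonne/day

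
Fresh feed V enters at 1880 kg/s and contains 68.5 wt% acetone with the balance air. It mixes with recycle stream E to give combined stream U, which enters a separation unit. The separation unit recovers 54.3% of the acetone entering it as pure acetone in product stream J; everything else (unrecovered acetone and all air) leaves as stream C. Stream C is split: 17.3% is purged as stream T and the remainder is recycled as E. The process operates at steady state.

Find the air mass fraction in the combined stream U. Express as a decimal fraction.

air enters only via V and leaves only via the purge: 1880×0.315 = 0.173×(air in C), and the separation unit passes all air, so air in U = air in C = 3423.1 kg/s.
acetone in U: m_A = 1880×0.685 + (1−0.173)·(1−0.543)·m_A, so m_A = 1287.8/0.6221 = 2070.2 kg/s.
U = 2070.2 + 3423.1 = 5493.3 kg/s.
air fraction in U = 3423.1/5493.3 = 0.623.

0.623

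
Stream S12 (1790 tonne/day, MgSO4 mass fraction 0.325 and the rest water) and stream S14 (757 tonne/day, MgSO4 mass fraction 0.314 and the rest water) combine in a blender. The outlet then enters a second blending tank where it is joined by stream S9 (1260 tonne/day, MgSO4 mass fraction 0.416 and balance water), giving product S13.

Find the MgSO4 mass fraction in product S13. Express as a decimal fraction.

0.353

Overall, product flow = 3807 tonne/day.
MgSO4 in = 1790×0.325 + 757×0.314 + 1260×0.416 = 1343.6 tonne/day.
MgSO4 fraction in S13 = 0.353.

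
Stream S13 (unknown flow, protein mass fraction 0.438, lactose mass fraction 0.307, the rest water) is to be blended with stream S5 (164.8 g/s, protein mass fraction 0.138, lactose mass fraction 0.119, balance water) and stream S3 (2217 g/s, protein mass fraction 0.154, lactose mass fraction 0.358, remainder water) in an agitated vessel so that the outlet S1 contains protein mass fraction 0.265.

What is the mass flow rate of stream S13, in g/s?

Let S13 be the unknown flow. Total out = 2381.8 + S13.
protein balance: 364.16 + 0.438·S13 = 0.265·(2381.8 + S13)
(0.438 − 0.265)·S13 = 0.265×2381.8 − 364.16 = 267.02
S13 = 267.02 / 0.173 = 1543.4 g/s

1543 g/s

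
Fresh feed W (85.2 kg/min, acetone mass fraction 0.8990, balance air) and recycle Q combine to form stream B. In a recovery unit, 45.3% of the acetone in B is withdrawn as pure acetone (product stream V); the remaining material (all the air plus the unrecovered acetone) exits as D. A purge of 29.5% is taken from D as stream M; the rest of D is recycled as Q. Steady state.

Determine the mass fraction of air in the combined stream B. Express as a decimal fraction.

0.1896

air enters only via W and leaves only via the purge: 85.2×0.101 = 0.295×(air in D), and the recovery unit passes all air, so air in B = air in D = 29.17 kg/min.
acetone in B: m_A = 85.2×0.899 + (1−0.295)·(1−0.453)·m_A, so m_A = 76.595/0.6144 = 124.67 kg/min.
B = 124.67 + 29.17 = 153.84 kg/min.
air fraction in B = 29.17/153.84 = 0.1896.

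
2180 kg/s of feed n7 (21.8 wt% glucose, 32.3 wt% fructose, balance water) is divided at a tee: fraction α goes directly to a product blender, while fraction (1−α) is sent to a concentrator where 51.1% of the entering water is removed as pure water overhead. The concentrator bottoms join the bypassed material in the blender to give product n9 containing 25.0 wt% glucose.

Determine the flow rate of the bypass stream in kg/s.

990.3 kg/s

All 2180×0.218 = 475.24 kg/s of glucose reaches n9, so n9 = 475.24/0.250 = 1901 kg/s and vapour = 279.04 kg/s.
The evaporator receives (1−α)·2180 of feed at 0.459 water and removes 0.511 of that water:
0.511×0.459×(1−α)×2180 = 279.04
(1−α) = 279.04/511.32 = 0.5457;  α = 0.4543.
Bypass flow = 0.4543×2180 = 990.31 kg/s.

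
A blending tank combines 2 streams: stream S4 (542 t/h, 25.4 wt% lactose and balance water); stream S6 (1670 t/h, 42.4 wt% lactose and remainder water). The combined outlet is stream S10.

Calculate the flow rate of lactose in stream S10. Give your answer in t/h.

845.7 t/h

lactose out = lactose in = 542×0.254 + 1670×0.424 = 845.75 t/h.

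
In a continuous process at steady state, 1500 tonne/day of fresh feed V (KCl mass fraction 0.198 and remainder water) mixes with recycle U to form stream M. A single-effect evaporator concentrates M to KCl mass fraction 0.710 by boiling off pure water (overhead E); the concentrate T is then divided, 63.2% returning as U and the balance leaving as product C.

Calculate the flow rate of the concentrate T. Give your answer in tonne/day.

1137 tonne/day

Overall KCl balance (none leaves overhead): KCl in fresh feed = KCl in product, i.e. 1500×0.198 = (1−0.632)·T·0.710.
T = 297/(0.710×0.368) = 1136.7 tonne/day.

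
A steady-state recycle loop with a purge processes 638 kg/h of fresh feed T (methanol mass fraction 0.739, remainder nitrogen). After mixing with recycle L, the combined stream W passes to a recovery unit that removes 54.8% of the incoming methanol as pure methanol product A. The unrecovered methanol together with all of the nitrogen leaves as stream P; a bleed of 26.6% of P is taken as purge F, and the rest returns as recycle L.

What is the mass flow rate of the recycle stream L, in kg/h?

nitrogen enters only via T and leaves only via the purge: 638×0.261 = 0.266×(nitrogen in P), and the recovery unit passes all nitrogen, so nitrogen in W = nitrogen in P = 626.01 kg/h.
methanol in W: m_A = 638×0.739 + (1−0.266)·(1−0.548)·m_A, so m_A = 471.48/0.6682 = 705.57 kg/h.
P = (1−0.548)×705.57 + 626.01 = 944.92 kg/h.
Recycle L = (1−0.266)×944.92 = 693.57 kg/h.

693.6 kg/h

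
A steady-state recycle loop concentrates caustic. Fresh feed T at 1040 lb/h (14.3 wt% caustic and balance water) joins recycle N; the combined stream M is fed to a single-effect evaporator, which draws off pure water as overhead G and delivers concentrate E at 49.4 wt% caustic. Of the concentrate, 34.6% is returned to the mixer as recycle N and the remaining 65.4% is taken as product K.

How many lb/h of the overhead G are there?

Overall caustic balance (none leaves overhead): caustic in fresh feed = caustic in product, i.e. 1040×0.143 = (1−0.346)·E·0.494.
E = 148.72/(0.494×0.654) = 460.33 lb/h.
Recycle N = 0.346×460.33 = 159.27 lb/h.
Combined feed M = 1040 + 159.27 = 1199.3 lb/h.
Overhead G = M − E = 1199.3 − 460.33 = 738.95 lb/h.

738.9 lb/h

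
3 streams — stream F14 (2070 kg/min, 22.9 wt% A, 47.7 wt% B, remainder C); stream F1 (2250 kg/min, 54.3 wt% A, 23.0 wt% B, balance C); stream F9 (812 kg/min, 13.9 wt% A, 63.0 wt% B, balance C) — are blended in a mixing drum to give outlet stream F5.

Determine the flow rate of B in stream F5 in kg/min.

2016 kg/min

B out = B in = 2070×0.477 + 2250×0.230 + 812×0.630 = 2016.5 kg/min.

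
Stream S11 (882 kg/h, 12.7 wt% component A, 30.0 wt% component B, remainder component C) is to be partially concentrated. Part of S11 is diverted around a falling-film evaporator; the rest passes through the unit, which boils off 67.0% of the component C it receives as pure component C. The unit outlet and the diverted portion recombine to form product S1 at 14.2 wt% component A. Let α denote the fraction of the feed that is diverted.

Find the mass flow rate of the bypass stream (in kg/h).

All 882×0.127 = 112.01 kg/h of component A reaches S1, so S1 = 112.01/0.142 = 788.83 kg/h and vapour = 93.169 kg/h.
The evaporator receives (1−α)·882 of feed at 0.573 component C and removes 0.670 of that component C:
0.670×0.573×(1−α)×882 = 93.169
(1−α) = 93.169/338.61 = 0.2752;  α = 0.7248.
Bypass flow = 0.7248×882 = 639.32 kg/h.

639.3 kg/h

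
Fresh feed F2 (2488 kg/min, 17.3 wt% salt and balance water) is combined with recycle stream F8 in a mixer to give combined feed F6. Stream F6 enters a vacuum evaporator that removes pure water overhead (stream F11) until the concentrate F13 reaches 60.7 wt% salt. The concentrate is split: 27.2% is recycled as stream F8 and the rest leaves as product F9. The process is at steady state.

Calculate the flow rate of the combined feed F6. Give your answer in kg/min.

2753 kg/min

Overall salt balance (none leaves overhead): salt in fresh feed = salt in product, i.e. 2488×0.173 = (1−0.272)·F13·0.607.
F13 = 430.42/(0.607×0.728) = 974.04 kg/min.
Recycle F8 = 0.272×974.04 = 264.94 kg/min.
Combined feed F6 = 2488 + 264.94 = 2752.9 kg/min.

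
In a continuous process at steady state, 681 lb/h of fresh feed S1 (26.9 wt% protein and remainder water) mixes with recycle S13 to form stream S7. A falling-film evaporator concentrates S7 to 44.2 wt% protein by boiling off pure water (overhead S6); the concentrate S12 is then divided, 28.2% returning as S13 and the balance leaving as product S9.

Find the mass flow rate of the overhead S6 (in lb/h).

266.5 lb/h

Overall protein balance (none leaves overhead): protein in fresh feed = protein in product, i.e. 681×0.269 = (1−0.282)·S12·0.442.
S12 = 183.19/(0.442×0.718) = 577.24 lb/h.
Recycle S13 = 0.282×577.24 = 162.78 lb/h.
Combined feed S7 = 681 + 162.78 = 843.78 lb/h.
Overhead S6 = S7 − S12 = 843.78 − 577.24 = 266.55 lb/h.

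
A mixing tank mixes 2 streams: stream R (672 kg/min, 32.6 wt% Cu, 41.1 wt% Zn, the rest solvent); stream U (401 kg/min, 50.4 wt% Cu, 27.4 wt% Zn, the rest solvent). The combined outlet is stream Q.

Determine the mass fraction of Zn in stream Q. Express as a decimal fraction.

0.360

Total flow out = 672 + 401 = 1073 kg/min.
Zn in = 672×0.411 + 401×0.274 = 386.07 kg/min.
Zn mass fraction in Q = 386.07/1073 = 0.360.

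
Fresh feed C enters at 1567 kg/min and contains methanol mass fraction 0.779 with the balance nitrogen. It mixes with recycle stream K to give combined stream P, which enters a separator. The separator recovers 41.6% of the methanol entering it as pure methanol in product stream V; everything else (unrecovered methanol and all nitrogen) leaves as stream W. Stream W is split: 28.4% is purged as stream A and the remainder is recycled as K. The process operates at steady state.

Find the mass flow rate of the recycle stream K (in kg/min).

nitrogen enters only via C and leaves only via the purge: 1567×0.221 = 0.284×(nitrogen in W), and the separator passes all nitrogen, so nitrogen in P = nitrogen in W = 1219.4 kg/min.
methanol in P: m_A = 1567×0.779 + (1−0.284)·(1−0.416)·m_A, so m_A = 1220.7/0.5819 = 2097.9 kg/min.
W = (1−0.416)×2097.9 + 1219.4 = 2444.6 kg/min.
Recycle K = (1−0.284)×2444.6 = 1750.3 kg/min.

1750 kg/min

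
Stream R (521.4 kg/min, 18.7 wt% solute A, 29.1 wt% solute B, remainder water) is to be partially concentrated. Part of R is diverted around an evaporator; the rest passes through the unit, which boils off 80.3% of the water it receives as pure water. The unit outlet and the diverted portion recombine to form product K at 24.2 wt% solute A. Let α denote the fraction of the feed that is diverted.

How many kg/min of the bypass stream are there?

All 521.4×0.187 = 97.502 kg/min of solute A reaches K, so K = 97.502/0.242 = 402.9 kg/min and vapour = 118.5 kg/min.
The evaporator receives (1−α)·521.4 of feed at 0.522 water and removes 0.803 of that water:
0.803×0.522×(1−α)×521.4 = 118.5
(1−α) = 118.5/218.55 = 0.5422;  α = 0.4578.
Bypass flow = 0.4578×521.4 = 238.7 kg/min.

238.7 kg/min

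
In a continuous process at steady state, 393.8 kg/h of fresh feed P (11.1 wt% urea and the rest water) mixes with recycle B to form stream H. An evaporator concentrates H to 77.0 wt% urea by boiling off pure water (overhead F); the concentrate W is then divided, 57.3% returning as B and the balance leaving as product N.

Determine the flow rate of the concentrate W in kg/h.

Overall urea balance (none leaves overhead): urea in fresh feed = urea in product, i.e. 393.8×0.111 = (1−0.573)·W·0.770.
W = 43.712/(0.770×0.427) = 132.95 kg/h.

132.9 kg/h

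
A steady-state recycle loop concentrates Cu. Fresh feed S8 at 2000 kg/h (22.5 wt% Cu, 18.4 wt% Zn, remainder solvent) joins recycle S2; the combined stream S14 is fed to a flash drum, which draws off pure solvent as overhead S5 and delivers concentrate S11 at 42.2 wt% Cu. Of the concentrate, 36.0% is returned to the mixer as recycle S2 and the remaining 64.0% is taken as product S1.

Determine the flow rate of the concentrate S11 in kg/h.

Overall Cu balance (none leaves overhead): Cu in fresh feed = Cu in product, i.e. 2000×0.225 = (1−0.360)·S11·0.422.
S11 = 450/(0.422×0.640) = 1666.2 kg/h.

1666 kg/h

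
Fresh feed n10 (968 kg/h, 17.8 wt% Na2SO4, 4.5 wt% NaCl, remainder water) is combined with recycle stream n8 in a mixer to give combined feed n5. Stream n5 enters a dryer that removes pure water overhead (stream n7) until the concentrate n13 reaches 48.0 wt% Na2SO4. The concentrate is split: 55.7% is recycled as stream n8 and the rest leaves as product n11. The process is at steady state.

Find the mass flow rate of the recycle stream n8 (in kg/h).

451.3 kg/h

Overall Na2SO4 balance (none leaves overhead): Na2SO4 in fresh feed = Na2SO4 in product, i.e. 968×0.178 = (1−0.557)·n13·0.480.
n13 = 172.3/(0.480×0.443) = 810.31 kg/h.
Recycle n8 = 0.557×810.31 = 451.34 kg/h.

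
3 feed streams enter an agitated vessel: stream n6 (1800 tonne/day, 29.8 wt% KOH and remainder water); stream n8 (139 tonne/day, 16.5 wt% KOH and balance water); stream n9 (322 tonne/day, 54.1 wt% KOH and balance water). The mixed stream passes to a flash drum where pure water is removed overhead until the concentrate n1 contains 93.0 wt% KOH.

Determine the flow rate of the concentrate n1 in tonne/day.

788.7 tonne/day

KOH entering = 1800×0.298 + 139×0.165 + 322×0.541 = 733.54 tonne/day.
All KOH reports to n1, so n1 = 733.54/0.930 = 788.75 tonne/day.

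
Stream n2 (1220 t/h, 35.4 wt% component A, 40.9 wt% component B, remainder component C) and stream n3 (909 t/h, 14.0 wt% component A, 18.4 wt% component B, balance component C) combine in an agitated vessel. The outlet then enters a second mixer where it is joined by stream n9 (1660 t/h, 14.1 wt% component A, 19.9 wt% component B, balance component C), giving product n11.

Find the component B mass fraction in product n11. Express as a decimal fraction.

0.263

Overall, product flow = 3789 t/h.
component B in = 1220×0.409 + 909×0.184 + 1660×0.199 = 996.58 t/h.
component B fraction in n11 = 0.263.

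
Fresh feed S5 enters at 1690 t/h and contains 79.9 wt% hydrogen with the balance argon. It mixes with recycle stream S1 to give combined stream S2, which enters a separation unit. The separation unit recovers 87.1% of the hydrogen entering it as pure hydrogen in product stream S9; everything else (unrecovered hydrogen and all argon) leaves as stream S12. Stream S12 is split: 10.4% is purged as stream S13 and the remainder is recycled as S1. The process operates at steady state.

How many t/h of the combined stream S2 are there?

argon enters only via S5 and leaves only via the purge: 1690×0.201 = 0.104×(argon in S12), and the separation unit passes all argon, so argon in S2 = argon in S12 = 3266.2 t/h.
hydrogen in S2: m_A = 1690×0.799 + (1−0.104)·(1−0.871)·m_A, so m_A = 1350.3/0.8844 = 1526.8 t/h.
S2 = 1526.8 + 3266.2 = 4793 t/h.

4793 t/h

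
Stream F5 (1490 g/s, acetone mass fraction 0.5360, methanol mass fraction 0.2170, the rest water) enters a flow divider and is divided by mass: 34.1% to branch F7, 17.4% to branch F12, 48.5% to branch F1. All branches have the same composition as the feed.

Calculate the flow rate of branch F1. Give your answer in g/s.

722.6 g/s

Branch F1 flow = 0.485×1490 = 722.65 g/s.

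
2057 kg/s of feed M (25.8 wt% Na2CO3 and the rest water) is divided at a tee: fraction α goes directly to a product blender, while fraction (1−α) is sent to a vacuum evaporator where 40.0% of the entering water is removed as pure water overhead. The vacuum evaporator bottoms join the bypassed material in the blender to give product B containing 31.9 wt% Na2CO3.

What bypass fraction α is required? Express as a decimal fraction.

0.356

All 2057×0.258 = 530.71 kg/s of Na2CO3 reaches B, so B = 530.71/0.319 = 1663.7 kg/s and vapour = 393.34 kg/s.
The evaporator receives (1−α)·2057 of feed at 0.742 water and removes 0.400 of that water:
0.400×0.742×(1−α)×2057 = 393.34
(1−α) = 393.34/610.52 = 0.6443;  α = 0.3557.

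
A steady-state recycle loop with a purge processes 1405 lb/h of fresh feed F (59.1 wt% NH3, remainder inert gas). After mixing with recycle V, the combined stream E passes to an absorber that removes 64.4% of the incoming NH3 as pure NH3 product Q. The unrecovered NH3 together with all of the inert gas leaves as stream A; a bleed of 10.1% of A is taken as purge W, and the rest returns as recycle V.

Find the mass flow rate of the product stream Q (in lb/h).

786.4 lb/h

NH3 in E: m_A = 1405×0.591 + (1−0.101)·(1−0.644)·m_A, so m_A = 830.35/0.6800 = 1221.2 lb/h.
Product Q = 0.644×1221.2 = 786.45 lb/h.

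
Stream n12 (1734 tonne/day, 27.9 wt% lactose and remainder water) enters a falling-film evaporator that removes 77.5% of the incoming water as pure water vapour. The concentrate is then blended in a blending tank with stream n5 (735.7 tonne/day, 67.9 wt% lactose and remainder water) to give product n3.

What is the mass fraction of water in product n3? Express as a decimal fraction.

Vapour removed = 0.775×0.721×1734 = 968.92 tonne/day; concentrate = 765.08 tonne/day.
water reaching the mixer = 281.3 (from concentrate) + 735.7×0.321 = 517.46 tonne/day.
Product flow = 765.08 + 735.7 = 1500.8 tonne/day; water fraction = 0.345.

0.345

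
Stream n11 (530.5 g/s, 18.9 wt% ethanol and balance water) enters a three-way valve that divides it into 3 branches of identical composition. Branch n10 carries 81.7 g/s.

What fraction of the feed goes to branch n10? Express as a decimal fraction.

Fraction to n10 = 81.7/530.5 = 0.1540.

0.154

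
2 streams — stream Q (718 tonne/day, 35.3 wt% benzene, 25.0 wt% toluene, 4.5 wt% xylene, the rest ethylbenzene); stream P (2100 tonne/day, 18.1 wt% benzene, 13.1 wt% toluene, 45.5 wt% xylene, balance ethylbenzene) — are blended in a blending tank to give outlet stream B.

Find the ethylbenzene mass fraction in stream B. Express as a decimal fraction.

0.2633

Total flow out = 718 + 2100 = 2818 tonne/day.
ethylbenzene in = 718×0.352 + 2100×0.233 = 742.04 tonne/day.
ethylbenzene mass fraction in B = 742.04/2818 = 0.2633.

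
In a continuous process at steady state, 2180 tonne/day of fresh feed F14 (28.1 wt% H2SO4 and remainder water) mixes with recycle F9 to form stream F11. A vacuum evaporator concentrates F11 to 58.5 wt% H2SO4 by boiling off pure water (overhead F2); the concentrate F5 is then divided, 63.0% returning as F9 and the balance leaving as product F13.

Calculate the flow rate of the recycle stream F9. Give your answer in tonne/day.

1783 tonne/day

Overall H2SO4 balance (none leaves overhead): H2SO4 in fresh feed = H2SO4 in product, i.e. 2180×0.281 = (1−0.630)·F5·0.585.
F5 = 612.58/(0.585×0.370) = 2830.1 tonne/day.
Recycle F9 = 0.630×2830.1 = 1783 tonne/day.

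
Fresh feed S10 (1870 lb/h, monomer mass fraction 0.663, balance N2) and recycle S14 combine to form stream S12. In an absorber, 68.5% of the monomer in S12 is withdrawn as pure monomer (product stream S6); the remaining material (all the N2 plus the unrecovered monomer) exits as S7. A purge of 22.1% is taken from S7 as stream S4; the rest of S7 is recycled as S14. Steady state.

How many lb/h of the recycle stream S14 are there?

N2 enters only via S10 and leaves only via the purge: 1870×0.337 = 0.221×(N2 in S7), and the absorber passes all N2, so N2 in S12 = N2 in S7 = 2851.5 lb/h.
monomer in S12: m_A = 1870×0.663 + (1−0.221)·(1−0.685)·m_A, so m_A = 1239.8/0.7546 = 1643 lb/h.
S7 = (1−0.685)×1643 + 2851.5 = 3369.1 lb/h.
Recycle S14 = (1−0.221)×3369.1 = 2624.5 lb/h.

2625 lb/h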